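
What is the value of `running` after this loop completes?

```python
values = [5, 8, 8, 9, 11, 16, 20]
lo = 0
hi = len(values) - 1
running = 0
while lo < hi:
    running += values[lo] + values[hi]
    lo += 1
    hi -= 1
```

Sum of pairs from ends
`running` takes the values: 0 → 25 → 49 → 68

Answer: 68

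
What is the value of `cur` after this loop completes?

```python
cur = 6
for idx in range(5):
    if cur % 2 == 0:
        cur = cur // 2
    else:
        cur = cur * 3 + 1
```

Collatz-style transformation from 6
`cur` takes the values: 6 → 3 → 10 → 5 → 16 → 8

Answer: 8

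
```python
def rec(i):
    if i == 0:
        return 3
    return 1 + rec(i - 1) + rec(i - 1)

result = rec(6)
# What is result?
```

rec(i) = 1 + 2·rec(i-1), rec(0)=3. Closed form: (3+1)·2^6 - 1 = 255.

Answer: 255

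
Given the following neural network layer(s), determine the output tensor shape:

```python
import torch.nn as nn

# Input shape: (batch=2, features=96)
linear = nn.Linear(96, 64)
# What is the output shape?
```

Input: (2, 96) -> Output: (2, 64)

Answer: (2, 64)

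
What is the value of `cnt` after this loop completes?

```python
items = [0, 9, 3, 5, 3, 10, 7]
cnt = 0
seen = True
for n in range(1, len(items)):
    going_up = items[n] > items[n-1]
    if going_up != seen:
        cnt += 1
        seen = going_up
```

Count direction changes in [0, 9, 3, 5, 3, 10, 7]
`cnt` takes the values: 0 → 1 → 2 → 3 → 4 → 5

Answer: 5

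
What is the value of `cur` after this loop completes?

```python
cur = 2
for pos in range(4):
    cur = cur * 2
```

Multiply by 2, 4 times: 2 * 2^4 = 32
`cur` takes the values: 2 → 4 → 8 → 16 → 32

Answer: 32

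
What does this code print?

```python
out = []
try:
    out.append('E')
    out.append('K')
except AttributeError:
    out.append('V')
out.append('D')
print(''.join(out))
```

Execution trace: 'E' (try body) → 'K' (try body, no exception) → 'D' (after the try/except). Output: EKD

Answer: EKD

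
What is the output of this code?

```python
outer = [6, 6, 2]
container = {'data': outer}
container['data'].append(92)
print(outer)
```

Key concept: dict holds reference to list.
Step by step:
`outer = [6, 6, 2]` → outer = [6, 6, 2]
`container = {'data': outer}` → container = {'data': [6, 6, 2]}
`container['data'].append(92)` → outer = [6, 6, 2, 92]; container = {'data': [6, 6, 2, 92]}
`print(outer)` → prints [6, 6, 2, 92]

Answer: [6, 6, 2, 92]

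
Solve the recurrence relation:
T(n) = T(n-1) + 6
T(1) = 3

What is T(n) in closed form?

Unrolling: T(n) = T(1) + 6·(n-1) = 3 + 6(n-1) = 6n - 3.

Answer: T(n) = 6n - 3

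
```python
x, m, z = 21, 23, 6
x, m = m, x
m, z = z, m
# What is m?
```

Trace:
`x, m, z = 21, 23, 6` → x = 21; m = 23; z = 6
`x, m = m, x` → x = 23; m = 21
`m, z = z, m` → m = 6; z = 21
So m = 6

Answer: 6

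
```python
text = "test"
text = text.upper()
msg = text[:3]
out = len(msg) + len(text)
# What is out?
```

Trace:
`text = "test"` → text = 'test'
`text = text.upper()` → text = 'TEST'
`msg = text[:3]` → msg = 'TES'
`out = len(msg) + len(text)` → out = 7
So out = 7

Answer: 7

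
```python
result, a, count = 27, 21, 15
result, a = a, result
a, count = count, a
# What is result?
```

Trace:
`result, a, count = 27, 21, 15` → result = 27; a = 21; count = 15
`result, a = a, result` → result = 21; a = 27
`a, count = count, a` → a = 15; count = 27
So result = 21

Answer: 21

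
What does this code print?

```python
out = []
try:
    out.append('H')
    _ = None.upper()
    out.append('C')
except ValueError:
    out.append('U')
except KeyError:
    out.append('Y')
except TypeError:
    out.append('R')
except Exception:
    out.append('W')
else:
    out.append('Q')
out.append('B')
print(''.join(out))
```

Execution trace: 'H' (try body) → 'W' (except Exception) → 'B' (after the try/except). Output: HWB

Answer: HWB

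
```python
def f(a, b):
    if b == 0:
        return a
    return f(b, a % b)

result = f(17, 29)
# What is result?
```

f(17, 29) -> f(29, 17) -> f(17, 12) -> f(12, 5) -> f(5, 2) -> f(2, 1) -> f(1, 0) -> 1

Answer: 1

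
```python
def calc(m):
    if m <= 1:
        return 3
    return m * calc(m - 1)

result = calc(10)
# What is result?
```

calc(10) = 10 * 9 * 8 * 7 * 6 * 5 * 4 * 3 * 2 * 3 = 10886400

Answer: 10886400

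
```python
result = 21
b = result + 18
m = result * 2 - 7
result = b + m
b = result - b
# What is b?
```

Trace:
`result = 21` → result = 21
`b = result + 18` → b = 39
`m = result * 2 - 7` → m = 35
`result = b + m` → result = 74
`b = result - b` → b = 35
So b = 35

Answer: 35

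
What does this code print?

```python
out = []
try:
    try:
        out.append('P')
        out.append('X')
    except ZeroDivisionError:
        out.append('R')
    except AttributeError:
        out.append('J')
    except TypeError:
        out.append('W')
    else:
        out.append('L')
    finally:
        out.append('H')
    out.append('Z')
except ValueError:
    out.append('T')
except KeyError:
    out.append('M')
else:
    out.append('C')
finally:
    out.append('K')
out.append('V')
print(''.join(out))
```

Execution trace: 'P' (inner try body) → 'X' (inner try body, no exception) → 'L' (inner else) → 'H' (inner finally) → 'Z' (try body, no exception) → 'C' (else) → 'K' (finally) → 'V' (after the try/except). Output: PXLHZCKV

Answer: PXLHZCKV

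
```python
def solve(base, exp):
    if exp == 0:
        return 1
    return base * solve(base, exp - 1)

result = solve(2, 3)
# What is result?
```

solve(2, 3) = 2 * 2 * 2 = 8

Answer: 8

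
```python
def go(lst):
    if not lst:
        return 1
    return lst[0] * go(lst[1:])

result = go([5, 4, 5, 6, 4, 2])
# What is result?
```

Product over [5, 4, 5, 6, 4, 2] = 5 * 4 * 5 * 6 * 4 * 2 = 4800

Answer: 4800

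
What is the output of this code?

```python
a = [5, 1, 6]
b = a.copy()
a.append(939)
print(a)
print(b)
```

Key concept: list.copy() creates independent copy.
Step by step:
`a = [5, 1, 6]` → a = [5, 1, 6]
`b = a.copy()` → b = [5, 1, 6]
`a.append(939)` → a = [5, 1, 6, 939]
`print(a)` → prints [5, 1, 6, 939]
`print(b)` → prints [5, 1, 6]

Answer:
[5, 1, 6, 939]
[5, 1, 6]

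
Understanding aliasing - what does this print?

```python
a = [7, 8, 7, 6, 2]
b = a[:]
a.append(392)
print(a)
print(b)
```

Key concept: slice [:] creates copy.
Step by step:
`a = [7, 8, 7, 6, 2]` → a = [7, 8, 7, 6, 2]
`b = a[:]` → b = [7, 8, 7, 6, 2]
`a.append(392)` → a = [7, 8, 7, 6, 2, 392]
`print(a)` → prints [7, 8, 7, 6, 2, 392]
`print(b)` → prints [7, 8, 7, 6, 2]

Answer:
[7, 8, 7, 6, 2, 392]
[7, 8, 7, 6, 2]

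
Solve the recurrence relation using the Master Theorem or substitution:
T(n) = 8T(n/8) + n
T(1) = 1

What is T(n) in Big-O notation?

By Master Theorem: a=8, b=8, f(n)=n. Since log_8(8) = 1 and f(n) = Θ(n^1), Case 2 applies. T(n) = O(n log n).

Answer: O(n log n)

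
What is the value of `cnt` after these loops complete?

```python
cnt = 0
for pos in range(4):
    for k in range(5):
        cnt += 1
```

4 * 5 = 20
`cnt` takes the values: 0 → 1 → 2 → 3 → 4 → 5 → 6 → 7 → 8 → 9 → 10 → 11 → 12 → 13 → 14 → 15 → 16 → 17 → 18 → 19 → 20

Answer: 20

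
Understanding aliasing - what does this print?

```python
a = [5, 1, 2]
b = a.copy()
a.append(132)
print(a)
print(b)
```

Key concept: list.copy() creates independent copy.
Step by step:
`a = [5, 1, 2]` → a = [5, 1, 2]
`b = a.copy()` → b = [5, 1, 2]
`a.append(132)` → a = [5, 1, 2, 132]
`print(a)` → prints [5, 1, 2, 132]
`print(b)` → prints [5, 1, 2]

Answer:
[5, 1, 2, 132]
[5, 1, 2]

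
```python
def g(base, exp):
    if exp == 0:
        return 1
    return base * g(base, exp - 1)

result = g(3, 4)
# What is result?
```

g(3, 4) = 3 * 3 * 3 * 3 = 81

Answer: 81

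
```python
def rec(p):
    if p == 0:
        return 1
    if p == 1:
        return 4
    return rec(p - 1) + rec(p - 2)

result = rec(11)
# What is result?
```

Build up from base cases: rec(0)=1, rec(1)=4, rec(2)=5, rec(3)=9, rec(4)=14, rec(5)=23, rec(6)=37, ..., rec(11)=411

Answer: 411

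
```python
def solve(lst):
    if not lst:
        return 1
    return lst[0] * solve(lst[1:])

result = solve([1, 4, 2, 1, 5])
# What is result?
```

Product over [1, 4, 2, 1, 5] = 1 * 4 * 2 * 1 * 5 = 40

Answer: 40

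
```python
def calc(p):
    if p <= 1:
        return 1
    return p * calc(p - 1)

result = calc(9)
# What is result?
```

calc(9) = 9 * 8 * 7 * 6 * 5 * 4 * 3 * 2 * 1 = 362880

Answer: 362880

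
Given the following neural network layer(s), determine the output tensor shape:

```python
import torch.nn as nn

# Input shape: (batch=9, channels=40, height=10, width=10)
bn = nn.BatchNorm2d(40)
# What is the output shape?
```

Input: (9, 40, 10, 10) -> Output: (9, 40, 10, 10)

Answer: (9, 40, 10, 10)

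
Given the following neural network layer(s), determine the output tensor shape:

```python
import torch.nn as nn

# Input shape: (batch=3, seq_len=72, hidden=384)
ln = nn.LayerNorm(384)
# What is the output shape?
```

Input: (3, 72, 384) -> Output: (3, 72, 384)

Answer: (3, 72, 384)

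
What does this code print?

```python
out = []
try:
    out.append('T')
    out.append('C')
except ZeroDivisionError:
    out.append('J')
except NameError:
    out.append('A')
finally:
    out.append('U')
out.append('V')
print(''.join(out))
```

Execution trace: 'T' (try body) → 'C' (try body, no exception) → 'U' (finally) → 'V' (after the try/except). Output: TCUV

Answer: TCUV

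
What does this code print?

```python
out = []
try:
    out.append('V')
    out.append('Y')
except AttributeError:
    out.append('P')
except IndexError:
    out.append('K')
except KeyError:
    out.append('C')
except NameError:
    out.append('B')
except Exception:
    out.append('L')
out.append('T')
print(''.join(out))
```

Execution trace: 'V' (try body) → 'Y' (try body, no exception) → 'T' (after the try/except). Output: VYT

Answer: VYT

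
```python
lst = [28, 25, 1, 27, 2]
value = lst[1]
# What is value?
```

Trace:
`lst = [28, 25, 1, 27, 2]` → lst = [28, 25, 1, 27, 2]
`value = lst[1]` → value = 25
So value = 25

Answer: 25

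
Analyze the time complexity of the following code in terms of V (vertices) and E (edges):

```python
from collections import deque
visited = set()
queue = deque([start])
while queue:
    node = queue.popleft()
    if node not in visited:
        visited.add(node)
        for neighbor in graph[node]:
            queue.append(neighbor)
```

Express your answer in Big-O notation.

This is Breadth-first search on a graph. Time complexity: O(V + E).

Answer: O(V + E)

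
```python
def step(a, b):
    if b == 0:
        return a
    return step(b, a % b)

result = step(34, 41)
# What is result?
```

step(34, 41) -> step(41, 34) -> step(34, 7) -> step(7, 6) -> step(6, 1) -> step(1, 0) -> 1

Answer: 1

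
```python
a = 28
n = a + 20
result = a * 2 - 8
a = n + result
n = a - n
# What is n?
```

Trace:
`a = 28` → a = 28
`n = a + 20` → n = 48
`result = a * 2 - 8` → result = 48
`a = n + result` → a = 96
`n = a - n` → n = 48
So n = 48

Answer: 48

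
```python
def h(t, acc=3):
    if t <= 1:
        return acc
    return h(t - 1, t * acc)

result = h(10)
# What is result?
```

Accumulator trace (n, acc): (10, 3) -> (9, 30) -> (8, 270) -> (7, 2160) -> (6, 15120) -> (5, 90720) -> (4, 453600) -> (3, 1814400) -> (2, 5443200) -> (1, 10886400) -> return 10886400

Answer: 10886400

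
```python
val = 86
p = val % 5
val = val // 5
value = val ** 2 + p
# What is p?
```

Trace:
`val = 86` → val = 86
`p = val % 5` → p = 1
`val = val // 5` → val = 17
`value = val ** 2 + p` → value = 290
So p = 1

Answer: 1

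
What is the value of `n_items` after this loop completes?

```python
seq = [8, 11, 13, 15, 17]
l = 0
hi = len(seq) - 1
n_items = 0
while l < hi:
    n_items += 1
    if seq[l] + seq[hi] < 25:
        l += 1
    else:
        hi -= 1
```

Steps to find pair summing to 25
`n_items` takes the values: 0 → 1 → 2 → 3 → 4

Answer: 4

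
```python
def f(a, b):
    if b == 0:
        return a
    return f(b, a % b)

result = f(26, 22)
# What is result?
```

f(26, 22) -> f(22, 4) -> f(4, 2) -> f(2, 0) -> 2

Answer: 2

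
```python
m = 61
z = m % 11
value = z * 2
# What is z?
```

Trace:
`m = 61` → m = 61
`z = m % 11` → z = 6
`value = z * 2` → value = 12
So z = 6

Answer: 6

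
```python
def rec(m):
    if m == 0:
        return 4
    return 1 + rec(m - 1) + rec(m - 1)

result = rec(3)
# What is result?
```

rec(m) = 1 + 2·rec(m-1), rec(0)=4. Closed form: (4+1)·2^3 - 1 = 39.

Answer: 39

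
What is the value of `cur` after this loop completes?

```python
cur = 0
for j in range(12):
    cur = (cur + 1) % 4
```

Increment mod 4, 12 times = 0
`cur` takes the values: 0 → 1 → 2 → 3 → 0 → 1 → 2 → 3 → 0 → 1 → 2 → 3 → 0

Answer: 0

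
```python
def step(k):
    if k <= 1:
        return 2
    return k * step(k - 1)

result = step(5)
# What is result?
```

step(5) = 5 * 4 * 3 * 2 * 2 = 240

Answer: 240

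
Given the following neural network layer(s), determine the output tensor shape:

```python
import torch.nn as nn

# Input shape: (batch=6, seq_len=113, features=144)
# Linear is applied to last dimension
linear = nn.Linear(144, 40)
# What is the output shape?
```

Input: (6, 113, 144) -> Output: (6, 113, 40)

Answer: (6, 113, 40)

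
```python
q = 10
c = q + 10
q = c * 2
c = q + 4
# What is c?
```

Trace:
`q = 10` → q = 10
`c = q + 10` → c = 20
`q = c * 2` → q = 40
`c = q + 4` → c = 44
So c = 44

Answer: 44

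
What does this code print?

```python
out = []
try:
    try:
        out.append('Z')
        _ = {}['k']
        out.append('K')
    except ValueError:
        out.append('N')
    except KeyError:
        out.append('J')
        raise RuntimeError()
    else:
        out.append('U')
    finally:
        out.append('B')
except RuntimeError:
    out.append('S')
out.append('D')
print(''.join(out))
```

Execution trace: 'Z' (inner try body) → 'J' (inner except KeyError) → 'B' (inner finally) → 'S' (outer except RuntimeError) → 'D' (after the try/except). Output: ZJBSD

Answer: ZJBSD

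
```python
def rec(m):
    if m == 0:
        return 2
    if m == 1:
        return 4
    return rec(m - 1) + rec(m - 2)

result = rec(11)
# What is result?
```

Build up from base cases: rec(0)=2, rec(1)=4, rec(2)=6, rec(3)=10, rec(4)=16, rec(5)=26, rec(6)=42, ..., rec(11)=466

Answer: 466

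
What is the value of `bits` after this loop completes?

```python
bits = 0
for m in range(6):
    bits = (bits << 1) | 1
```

Build 6 consecutive 1-bits: 0b111111
`bits` takes the values: 0 → 1 → 3 → 7 → 15 → 31 → 63

Answer: 63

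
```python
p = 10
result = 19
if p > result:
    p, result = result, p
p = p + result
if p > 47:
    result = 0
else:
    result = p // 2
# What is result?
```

Trace:
`p = 10` → p = 10
`result = 19` → result = 19
`if p > result: ...` → p > result is False → no variable changes
`p = p + result` → p = 29
`if p > 47: ...` → p > 47 is False, take else branch → result = 14
So result = 14

Answer: 14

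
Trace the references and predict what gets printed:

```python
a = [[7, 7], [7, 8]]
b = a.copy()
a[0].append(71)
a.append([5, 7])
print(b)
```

Key concept: shallow copy with nested lists.
Step by step:
`a = [[7, 7], [7, 8]]` → a = [[7, 7], [7, 8]]
`b = a.copy()` → b = [[7, 7], [7, 8]]
`a[0].append(71)` → a = [[7, 7, 71], [7, 8]]; b = [[7, 7, 71], [7, 8]]
`a.append([5, 7])` → a = [[7, 7, 71], [7, 8], [5, 7]]
`print(b)` → prints [[7, 7, 71], [7, 8]]

Answer: [[7, 7, 71], [7, 8]]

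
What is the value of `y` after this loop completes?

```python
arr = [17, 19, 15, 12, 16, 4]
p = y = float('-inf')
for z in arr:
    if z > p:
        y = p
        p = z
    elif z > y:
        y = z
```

Second largest (with repeats) in [17, 19, 15, 12, 16, 4]
`y` takes the values: -inf → 17

Answer: 17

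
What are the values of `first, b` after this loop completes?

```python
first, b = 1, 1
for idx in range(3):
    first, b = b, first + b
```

Fibonacci: after 3 iterations
`first, b` takes the values: (1, 1) → (1, 2) → (2, 3) → (3, 5)

Answer: 3, 5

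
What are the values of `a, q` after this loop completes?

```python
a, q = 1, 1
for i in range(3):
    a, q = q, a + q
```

Fibonacci: after 3 iterations
`a, q` takes the values: (1, 1) → (1, 2) → (2, 3) → (3, 5)

Answer: 3, 5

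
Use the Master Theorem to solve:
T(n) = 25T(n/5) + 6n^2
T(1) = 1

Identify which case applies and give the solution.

a=25, b=5, f(n)=6n^2. log_5(25) = 2. Since c=2 = 2, Case 2 applies: T(n) = Θ(n^log_b(a) · log n) = O(n^2 log n).

Answer: O(n^2 log n) - Case 2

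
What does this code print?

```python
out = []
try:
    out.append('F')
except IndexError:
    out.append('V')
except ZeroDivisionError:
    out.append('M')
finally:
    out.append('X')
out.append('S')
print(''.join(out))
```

Execution trace: 'F' (try body, no exception) → 'X' (finally) → 'S' (after the try/except). Output: FXS

Answer: FXS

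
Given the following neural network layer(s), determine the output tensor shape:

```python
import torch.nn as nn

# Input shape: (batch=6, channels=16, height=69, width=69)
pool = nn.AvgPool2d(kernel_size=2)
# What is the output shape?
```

Input: (6, 16, 69, 69) -> Output: (6, 16, 34, 34)

Answer: (6, 16, 34, 34)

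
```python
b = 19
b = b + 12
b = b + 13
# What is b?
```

Trace:
`b = 19` → b = 19
`b = b + 12` → b = 31
`b = b + 13` → b = 44
So b = 44

Answer: 44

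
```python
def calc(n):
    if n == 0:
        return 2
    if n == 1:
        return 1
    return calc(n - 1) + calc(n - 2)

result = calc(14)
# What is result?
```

Build up from base cases: calc(0)=2, calc(1)=1, calc(2)=3, calc(3)=4, calc(4)=7, calc(5)=11, calc(6)=18, ..., calc(14)=843

Answer: 843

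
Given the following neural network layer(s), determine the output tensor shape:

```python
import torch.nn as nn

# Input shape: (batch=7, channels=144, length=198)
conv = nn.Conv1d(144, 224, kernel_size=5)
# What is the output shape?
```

Input: (7, 144, 198) -> Output: (7, 224, 194)

Answer: (7, 224, 194)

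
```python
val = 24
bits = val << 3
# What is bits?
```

Trace:
`val = 24` → val = 24
`bits = val << 3` → bits = 192
So bits = 192

Answer: 192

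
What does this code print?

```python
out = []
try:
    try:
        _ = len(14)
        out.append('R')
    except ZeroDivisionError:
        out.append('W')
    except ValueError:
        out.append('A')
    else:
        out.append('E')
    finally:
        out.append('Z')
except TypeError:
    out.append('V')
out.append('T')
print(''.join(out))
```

Execution trace: 'Z' (finally) → 'V' (outer except TypeError) → 'T' (after the try/except). Output: ZVT

Answer: ZVT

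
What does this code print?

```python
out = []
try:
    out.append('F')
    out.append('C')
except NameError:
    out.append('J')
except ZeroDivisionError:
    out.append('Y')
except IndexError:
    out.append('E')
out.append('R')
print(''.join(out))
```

Execution trace: 'F' (try body) → 'C' (try body, no exception) → 'R' (after the try/except). Output: FCR

Answer: FCR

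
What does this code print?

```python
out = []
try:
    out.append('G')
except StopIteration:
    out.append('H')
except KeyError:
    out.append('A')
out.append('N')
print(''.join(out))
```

Execution trace: 'G' (try body, no exception) → 'N' (after the try/except). Output: GN

Answer: GN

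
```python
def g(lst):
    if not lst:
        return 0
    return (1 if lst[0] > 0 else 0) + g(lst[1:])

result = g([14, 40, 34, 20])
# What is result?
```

Count of positive elements in [14, 40, 34, 20] = 4

Answer: 4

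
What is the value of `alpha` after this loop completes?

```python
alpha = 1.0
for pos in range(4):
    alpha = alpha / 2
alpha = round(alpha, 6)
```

Halving LR 4 times: 1 / 2^4
`alpha` takes the values: 1.0 → 0.5 → 0.25 → 0.125 → 0.0625

Answer: 0.0625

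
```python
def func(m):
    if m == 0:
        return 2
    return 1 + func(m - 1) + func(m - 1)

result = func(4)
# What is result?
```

func(m) = 1 + 2·func(m-1), func(0)=2. Closed form: (2+1)·2^4 - 1 = 47.

Answer: 47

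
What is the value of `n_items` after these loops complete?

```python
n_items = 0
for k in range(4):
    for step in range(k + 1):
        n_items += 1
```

Triangle: 1 + 2 + ... + 4
`n_items` takes the values: 0 → 1 → 2 → 3 → 4 → 5 → 6 → 7 → 8 → 9 → 10

Answer: 10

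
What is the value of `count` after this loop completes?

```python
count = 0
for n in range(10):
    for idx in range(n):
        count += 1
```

Triangle number: 0+1+2+...+9
`count` takes the values: 0 → 1 → 2 → 3 → 4 → 5 → 6 → 7 → 8 → 9 → 10 → 11 → 12 → 13 → 14 → 15 → 16 → 17 → 18 → 19 → 20 → 21 → 22 → 23 → 24 → 25 → 26 → 27 → 28 → 29 → … → 41 → 42 → 43 → 44 → 45

Answer: 45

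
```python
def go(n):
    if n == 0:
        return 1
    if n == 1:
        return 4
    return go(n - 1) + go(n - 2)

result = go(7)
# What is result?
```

Build up from base cases: go(0)=1, go(1)=4, go(2)=5, go(3)=9, go(4)=14, go(5)=23, go(6)=37, ..., go(7)=60

Answer: 60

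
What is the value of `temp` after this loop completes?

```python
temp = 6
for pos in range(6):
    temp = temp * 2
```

Multiply by 2, 6 times: 6 * 2^6 = 384
`temp` takes the values: 6 → 12 → 24 → 48 → 96 → 192 → 384

Answer: 384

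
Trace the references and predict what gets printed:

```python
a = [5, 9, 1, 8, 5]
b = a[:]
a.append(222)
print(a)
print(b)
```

Key concept: slice [:] creates copy.
Step by step:
`a = [5, 9, 1, 8, 5]` → a = [5, 9, 1, 8, 5]
`b = a[:]` → b = [5, 9, 1, 8, 5]
`a.append(222)` → a = [5, 9, 1, 8, 5, 222]
`print(a)` → prints [5, 9, 1, 8, 5, 222]
`print(b)` → prints [5, 9, 1, 8, 5]

Answer:
[5, 9, 1, 8, 5, 222]
[5, 9, 1, 8, 5]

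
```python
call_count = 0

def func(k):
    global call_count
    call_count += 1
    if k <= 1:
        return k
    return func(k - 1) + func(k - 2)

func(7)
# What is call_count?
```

Calls(k) = 1 + Calls(k-1) + Calls(k-2); Calls(0)=Calls(1)=1. For k=7 this gives 41.

Answer: 41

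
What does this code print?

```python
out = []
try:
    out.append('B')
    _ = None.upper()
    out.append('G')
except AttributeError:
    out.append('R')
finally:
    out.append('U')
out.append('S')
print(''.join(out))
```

Execution trace: 'B' (try body) → 'R' (except AttributeError) → 'U' (finally) → 'S' (after the try/except). Output: BRUS

Answer: BRUS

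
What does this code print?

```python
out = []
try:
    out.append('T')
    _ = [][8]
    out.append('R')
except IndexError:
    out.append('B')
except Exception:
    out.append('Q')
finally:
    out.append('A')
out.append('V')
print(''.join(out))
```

Execution trace: 'T' (try body) → 'B' (except IndexError) → 'A' (finally) → 'V' (after the try/except). Output: TBAV

Answer: TBAV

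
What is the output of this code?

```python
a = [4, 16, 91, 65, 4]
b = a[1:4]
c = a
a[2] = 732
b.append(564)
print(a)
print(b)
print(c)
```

Key concept: slice vs alias.
Step by step:
`a = [4, 16, 91, 65, 4]` → a = [4, 16, 91, 65, 4]
`b = a[1:4]` → b = [16, 91, 65]
`c = a` → c = [4, 16, 91, 65, 4] (same object as a)
`a[2] = 732` → a = [4, 16, 732, 65, 4] (same object as c); c = [4, 16, 732, 65, 4] (same object as a)
`b.append(564)` → b = [16, 91, 65, 564]
`print(a)` → prints [4, 16, 732, 65, 4]
`print(b)` → prints [16, 91, 65, 564]
`print(c)` → prints [4, 16, 732, 65, 4]

Answer:
[4, 16, 732, 65, 4]
[16, 91, 65, 564]
[4, 16, 732, 65, 4]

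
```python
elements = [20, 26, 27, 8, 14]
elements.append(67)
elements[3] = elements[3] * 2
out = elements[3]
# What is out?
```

Trace:
`elements = [20, 26, 27, 8, 14]` → elements = [20, 26, 27, 8, 14]
`elements.append(67)` → elements = [20, 26, 27, 8, 14, 67]
`elements[3] = elements[3] * 2` → elements = [20, 26, 27, 16, 14, 67]
`out = elements[3]` → out = 16
So out = 16

Answer: 16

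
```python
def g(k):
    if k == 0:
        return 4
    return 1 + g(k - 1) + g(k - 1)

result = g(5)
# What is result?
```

g(k) = 1 + 2·g(k-1), g(0)=4. Closed form: (4+1)·2^5 - 1 = 159.

Answer: 159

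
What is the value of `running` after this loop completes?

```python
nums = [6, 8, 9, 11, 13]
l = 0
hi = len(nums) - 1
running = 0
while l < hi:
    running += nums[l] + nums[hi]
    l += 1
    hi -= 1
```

Sum of pairs from ends
`running` takes the values: 0 → 19 → 38

Answer: 38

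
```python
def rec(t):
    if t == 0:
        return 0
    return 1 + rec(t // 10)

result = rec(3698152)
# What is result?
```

Count of digits of 3698152: 7

Answer: 7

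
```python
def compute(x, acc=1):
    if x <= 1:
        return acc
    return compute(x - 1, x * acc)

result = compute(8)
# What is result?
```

Accumulator trace (n, acc): (8, 1) -> (7, 8) -> (6, 56) -> (5, 336) -> (4, 1680) -> (3, 6720) -> (2, 20160) -> (1, 40320) -> return 40320

Answer: 40320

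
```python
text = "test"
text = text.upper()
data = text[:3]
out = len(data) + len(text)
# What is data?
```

Trace:
`text = "test"` → text = 'test'
`text = text.upper()` → text = 'TEST'
`data = text[:3]` → data = 'TES'
`out = len(data) + len(text)` → out = 7
So data = 'TES'

Answer: 'TES'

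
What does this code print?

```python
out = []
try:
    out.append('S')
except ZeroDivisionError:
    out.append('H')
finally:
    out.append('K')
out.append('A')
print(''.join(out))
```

Execution trace: 'S' (try body, no exception) → 'K' (finally) → 'A' (after the try/except). Output: SKA

Answer: SKA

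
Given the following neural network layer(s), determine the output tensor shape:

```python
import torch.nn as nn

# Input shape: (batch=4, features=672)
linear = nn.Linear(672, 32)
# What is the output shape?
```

Input: (4, 672) -> Output: (4, 32)

Answer: (4, 32)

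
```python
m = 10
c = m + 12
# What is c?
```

Trace:
`m = 10` → m = 10
`c = m + 12` → c = 22
So c = 22

Answer: 22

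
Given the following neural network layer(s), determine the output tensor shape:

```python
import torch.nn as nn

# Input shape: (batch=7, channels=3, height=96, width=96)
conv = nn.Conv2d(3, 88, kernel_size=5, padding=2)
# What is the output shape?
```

Input: (7, 3, 96, 96) -> Output: (7, 88, 96, 96)

Answer: (7, 88, 96, 96)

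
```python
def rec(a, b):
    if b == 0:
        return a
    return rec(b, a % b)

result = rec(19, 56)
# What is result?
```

rec(19, 56) -> rec(56, 19) -> rec(19, 18) -> rec(18, 1) -> rec(1, 0) -> 1

Answer: 1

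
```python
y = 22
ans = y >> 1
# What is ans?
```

Trace:
`y = 22` → y = 22
`ans = y >> 1` → ans = 11
So ans = 11

Answer: 11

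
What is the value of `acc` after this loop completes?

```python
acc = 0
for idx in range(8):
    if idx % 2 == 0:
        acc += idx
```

Sum of even numbers 0 to 7
`acc` takes the values: 0 → 2 → 6 → 12

Answer: 12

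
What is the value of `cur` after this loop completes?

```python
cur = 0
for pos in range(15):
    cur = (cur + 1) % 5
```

Increment mod 5, 15 times = 0
`cur` takes the values: 0 → 1 → 2 → 3 → 4 → 0 → 1 → 2 → 3 → 4 → 0 → 1 → 2 → 3 → 4 → 0

Answer: 0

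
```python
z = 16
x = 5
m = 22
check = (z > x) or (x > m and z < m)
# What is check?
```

Trace:
`z = 16` → z = 16
`x = 5` → x = 5
`m = 22` → m = 22
`check = (z > x) or (x > m and z < m)` → check = True
So check = True

Answer: True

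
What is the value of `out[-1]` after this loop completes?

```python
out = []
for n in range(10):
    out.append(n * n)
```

Last element of squares 0 to 9
`out` takes the values: [] → [0] → [0, 1] → [0, 1, 4] → [0, 1, 4, 9] → [0, 1, 4, 9, 16] → [0, 1, 4, 9, 16, 25] → [0, 1, 4, 9, 16, 25, 36] → [0, 1, 4, 9, 16, 25, 36, 49] → [0, 1, 4, 9, 16, 25, 36, 49, 64] → [0, 1, 4, 9, 16, 25, 36, 49, 64, 81]
So `out[-1]` = 81

Answer: 81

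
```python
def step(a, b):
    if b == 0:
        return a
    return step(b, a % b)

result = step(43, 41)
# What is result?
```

step(43, 41) -> step(41, 2) -> step(2, 1) -> step(1, 0) -> 1

Answer: 1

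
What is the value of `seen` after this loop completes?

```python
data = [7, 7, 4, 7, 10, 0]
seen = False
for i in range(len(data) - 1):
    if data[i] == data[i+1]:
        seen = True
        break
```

Check consecutive duplicates in [7, 7, 4, 7, 10, 0]
`seen` takes the values: False → True

Answer: True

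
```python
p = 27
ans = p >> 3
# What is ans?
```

Trace:
`p = 27` → p = 27
`ans = p >> 3` → ans = 3
So ans = 3

Answer: 3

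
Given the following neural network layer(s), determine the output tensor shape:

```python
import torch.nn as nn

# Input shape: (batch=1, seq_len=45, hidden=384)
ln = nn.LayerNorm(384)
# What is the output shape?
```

Input: (1, 45, 384) -> Output: (1, 45, 384)

Answer: (1, 45, 384)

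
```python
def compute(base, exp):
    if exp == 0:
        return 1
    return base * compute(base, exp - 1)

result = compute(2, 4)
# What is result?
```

compute(2, 4) = 2 * 2 * 2 * 2 = 16

Answer: 16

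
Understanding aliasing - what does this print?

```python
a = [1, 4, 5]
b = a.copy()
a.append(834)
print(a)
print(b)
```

Key concept: list.copy() creates independent copy.
Step by step:
`a = [1, 4, 5]` → a = [1, 4, 5]
`b = a.copy()` → b = [1, 4, 5]
`a.append(834)` → a = [1, 4, 5, 834]
`print(a)` → prints [1, 4, 5, 834]
`print(b)` → prints [1, 4, 5]

Answer:
[1, 4, 5, 834]
[1, 4, 5]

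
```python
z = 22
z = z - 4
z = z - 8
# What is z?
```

Trace:
`z = 22` → z = 22
`z = z - 4` → z = 18
`z = z - 8` → z = 10
So z = 10

Answer: 10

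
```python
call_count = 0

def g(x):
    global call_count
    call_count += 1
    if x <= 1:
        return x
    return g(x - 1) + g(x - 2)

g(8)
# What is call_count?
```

Calls(x) = 1 + Calls(x-1) + Calls(x-2); Calls(0)=Calls(1)=1. For x=8 this gives 67.

Answer: 67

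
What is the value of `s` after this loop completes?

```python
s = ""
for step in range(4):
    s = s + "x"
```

Repeat 'x' 4 times
`s` takes the values: "" → "x" → "xx" → "xxx" → "xxxx"

Answer: "xxxx"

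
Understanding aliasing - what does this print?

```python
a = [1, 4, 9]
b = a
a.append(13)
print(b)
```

Key concept: basic list aliasing.
Step by step:
`a = [1, 4, 9]` → a = [1, 4, 9]
`b = a` → b = [1, 4, 9] (same object as a)
`a.append(13)` → a = [1, 4, 9, 13] (same object as b); b = [1, 4, 9, 13] (same object as a)
`print(b)` → prints [1, 4, 9, 13]

Answer: [1, 4, 9, 13]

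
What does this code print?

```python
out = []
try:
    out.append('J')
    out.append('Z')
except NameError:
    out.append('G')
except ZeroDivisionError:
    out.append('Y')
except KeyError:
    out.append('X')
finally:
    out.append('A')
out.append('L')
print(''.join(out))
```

Execution trace: 'J' (try body) → 'Z' (try body, no exception) → 'A' (finally) → 'L' (after the try/except). Output: JZAL

Answer: JZAL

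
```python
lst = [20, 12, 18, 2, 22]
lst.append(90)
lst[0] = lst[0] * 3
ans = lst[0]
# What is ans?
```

Trace:
`lst = [20, 12, 18, 2, 22]` → lst = [20, 12, 18, 2, 22]
`lst.append(90)` → lst = [20, 12, 18, 2, 22, 90]
`lst[0] = lst[0] * 3` → lst = [60, 12, 18, 2, 22, 90]
`ans = lst[0]` → ans = 60
So ans = 60

Answer: 60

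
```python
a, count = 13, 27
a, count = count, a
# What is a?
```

Trace:
`a, count = 13, 27` → a = 13; count = 27
`a, count = count, a` → a = 27; count = 13
So a = 27

Answer: 27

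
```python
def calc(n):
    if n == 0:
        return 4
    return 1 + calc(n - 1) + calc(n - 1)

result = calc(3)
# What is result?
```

calc(n) = 1 + 2·calc(n-1), calc(0)=4. Closed form: (4+1)·2^3 - 1 = 39.

Answer: 39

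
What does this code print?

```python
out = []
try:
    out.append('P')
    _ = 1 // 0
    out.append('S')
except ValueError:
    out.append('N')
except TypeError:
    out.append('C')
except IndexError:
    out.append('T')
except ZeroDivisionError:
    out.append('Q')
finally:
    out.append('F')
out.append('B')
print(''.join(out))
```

Execution trace: 'P' (try body) → 'Q' (except ZeroDivisionError) → 'F' (finally) → 'B' (after the try/except). Output: PQFB

Answer: PQFB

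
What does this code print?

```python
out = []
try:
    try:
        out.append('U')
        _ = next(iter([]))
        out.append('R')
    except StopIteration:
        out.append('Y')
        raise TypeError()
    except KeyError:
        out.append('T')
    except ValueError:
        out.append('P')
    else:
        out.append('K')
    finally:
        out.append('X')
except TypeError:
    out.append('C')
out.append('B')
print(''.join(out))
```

Execution trace: 'U' (inner try body) → 'Y' (inner except StopIteration) → 'X' (inner finally) → 'C' (outer except TypeError) → 'B' (after the try/except). Output: UYXCB

Answer: UYXCB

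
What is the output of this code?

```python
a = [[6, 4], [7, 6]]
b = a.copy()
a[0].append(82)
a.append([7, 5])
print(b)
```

Key concept: shallow copy with nested lists.
Step by step:
`a = [[6, 4], [7, 6]]` → a = [[6, 4], [7, 6]]
`b = a.copy()` → b = [[6, 4], [7, 6]]
`a[0].append(82)` → a = [[6, 4, 82], [7, 6]]; b = [[6, 4, 82], [7, 6]]
`a.append([7, 5])` → a = [[6, 4, 82], [7, 6], [7, 5]]
`print(b)` → prints [[6, 4, 82], [7, 6]]

Answer: [[6, 4, 82], [7, 6]]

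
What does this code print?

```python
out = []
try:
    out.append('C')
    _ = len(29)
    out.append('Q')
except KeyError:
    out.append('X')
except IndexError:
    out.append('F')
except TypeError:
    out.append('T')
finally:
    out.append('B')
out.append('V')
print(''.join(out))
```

Execution trace: 'C' (try body) → 'T' (except TypeError) → 'B' (finally) → 'V' (after the try/except). Output: CTBV

Answer: CTBV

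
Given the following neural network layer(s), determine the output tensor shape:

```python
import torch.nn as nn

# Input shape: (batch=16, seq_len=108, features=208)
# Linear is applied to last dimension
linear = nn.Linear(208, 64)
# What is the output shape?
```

Input: (16, 108, 208) -> Output: (16, 108, 64)

Answer: (16, 108, 64)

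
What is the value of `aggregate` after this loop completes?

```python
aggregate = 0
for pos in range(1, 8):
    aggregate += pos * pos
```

Sum of squares 1² to 7² = 140
`aggregate` takes the values: 0 → 1 → 5 → 14 → 30 → 55 → 91 → 140

Answer: 140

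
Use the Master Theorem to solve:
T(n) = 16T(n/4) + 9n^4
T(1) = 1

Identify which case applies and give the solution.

a=16, b=4, f(n)=9n^4. log_4(16) = 2. Since c=4 > 2 and the regularity condition holds (16(n/4)^4 = (16/4^4)n^4 with 16/4^4 < 1), Case 3 applies: T(n) = Θ(f(n)) = O(n^4).

Answer: O(n^4) - Case 3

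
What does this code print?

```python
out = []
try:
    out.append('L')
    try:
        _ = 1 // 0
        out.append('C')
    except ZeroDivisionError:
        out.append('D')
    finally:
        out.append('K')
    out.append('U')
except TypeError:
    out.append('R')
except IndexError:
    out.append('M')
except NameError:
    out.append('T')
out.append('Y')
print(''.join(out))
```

Execution trace: 'L' (try body) → 'D' (inner except ZeroDivisionError) → 'K' (inner finally) → 'U' (try body, no exception) → 'Y' (after the try/except). Output: LDKUY

Answer: LDKUY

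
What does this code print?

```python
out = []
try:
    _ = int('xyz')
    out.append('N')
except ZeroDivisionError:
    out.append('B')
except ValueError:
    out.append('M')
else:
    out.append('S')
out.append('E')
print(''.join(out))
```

Execution trace: 'M' (except ValueError) → 'E' (after the try/except). Output: ME

Answer: ME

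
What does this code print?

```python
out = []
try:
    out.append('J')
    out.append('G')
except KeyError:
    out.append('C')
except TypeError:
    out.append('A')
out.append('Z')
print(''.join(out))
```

Execution trace: 'J' (try body) → 'G' (try body, no exception) → 'Z' (after the try/except). Output: JGZ

Answer: JGZ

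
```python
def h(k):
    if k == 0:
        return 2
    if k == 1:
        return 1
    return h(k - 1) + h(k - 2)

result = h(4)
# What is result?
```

Build up from base cases: h(0)=2, h(1)=1, h(2)=3, h(3)=4, h(4)=7

Answer: 7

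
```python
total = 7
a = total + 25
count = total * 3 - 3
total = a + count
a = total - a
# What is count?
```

Trace:
`total = 7` → total = 7
`a = total + 25` → a = 32
`count = total * 3 - 3` → count = 18
`total = a + count` → total = 50
`a = total - a` → a = 18
So count = 18

Answer: 18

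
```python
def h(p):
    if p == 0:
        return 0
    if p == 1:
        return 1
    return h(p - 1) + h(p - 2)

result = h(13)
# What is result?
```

Build up from base cases: h(0)=0, h(1)=1, h(2)=1, h(3)=2, h(4)=3, h(5)=5, h(6)=8, ..., h(13)=233

Answer: 233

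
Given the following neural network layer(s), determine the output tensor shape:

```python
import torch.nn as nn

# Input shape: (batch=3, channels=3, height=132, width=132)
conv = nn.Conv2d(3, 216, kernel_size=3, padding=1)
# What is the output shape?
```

Input: (3, 3, 132, 132) -> Output: (3, 216, 132, 132)

Answer: (3, 216, 132, 132)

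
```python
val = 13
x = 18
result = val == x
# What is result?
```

Trace:
`val = 13` → val = 13
`x = 18` → x = 18
`result = val == x` → result = False
So result = False

Answer: False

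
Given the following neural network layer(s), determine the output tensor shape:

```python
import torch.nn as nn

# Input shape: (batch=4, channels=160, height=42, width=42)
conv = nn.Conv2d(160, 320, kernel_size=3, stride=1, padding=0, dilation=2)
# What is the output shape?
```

Input: (4, 160, 42, 42) -> Output: (4, 320, 38, 38)

Answer: (4, 320, 38, 38)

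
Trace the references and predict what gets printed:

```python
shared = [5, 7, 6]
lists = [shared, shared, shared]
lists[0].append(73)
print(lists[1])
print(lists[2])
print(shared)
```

Key concept: list of same reference.
Step by step:
`shared = [5, 7, 6]` → shared = [5, 7, 6]
`lists = [shared, shared, shared]` → lists = [[5, 7, 6], [5, 7, 6], [5, 7, 6]]
`lists[0].append(73)` → shared = [5, 7, 6, 73]; lists = [[5, 7, 6, 73], [5, 7, 6, 73], [5, 7, 6, 73]]
`print(lists[1])` → prints [5, 7, 6, 73]
`print(lists[2])` → prints [5, 7, 6, 73]
`print(shared)` → prints [5, 7, 6, 73]

Answer:
[5, 7, 6, 73]
[5, 7, 6, 73]
[5, 7, 6, 73]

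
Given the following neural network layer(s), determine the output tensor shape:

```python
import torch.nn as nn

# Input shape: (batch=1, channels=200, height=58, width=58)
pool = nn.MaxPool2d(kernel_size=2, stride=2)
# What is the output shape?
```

Input: (1, 200, 58, 58) -> Output: (1, 200, 29, 29)

Answer: (1, 200, 29, 29)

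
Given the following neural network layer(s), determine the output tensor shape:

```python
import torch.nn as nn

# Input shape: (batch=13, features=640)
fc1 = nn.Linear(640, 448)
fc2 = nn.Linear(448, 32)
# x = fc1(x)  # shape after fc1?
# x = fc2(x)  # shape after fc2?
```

Input: (13, 640) -> after fc1: (13, 448) -> Output: (13, 32)

Answer: (13, 32)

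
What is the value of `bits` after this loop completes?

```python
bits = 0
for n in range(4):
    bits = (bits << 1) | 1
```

Build 4 consecutive 1-bits: 0b1111
`bits` takes the values: 0 → 1 → 3 → 7 → 15

Answer: 15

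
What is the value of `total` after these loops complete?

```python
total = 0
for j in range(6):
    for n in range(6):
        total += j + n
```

Sum of all j+n for j,n in 6x6
`total` takes the values: 0 → 1 → 3 → 6 → 10 → 15 → 16 → 18 → 21 → 25 → 30 → 36 → 38 → 41 → 45 → 50 → 56 → 63 → 66 → 70 → 75 → 81 → 88 → 96 → 100 → 105 → 111 → 118 → 126 → 135 → 140 → 146 → 153 → 161 → 170 → 180

Answer: 180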